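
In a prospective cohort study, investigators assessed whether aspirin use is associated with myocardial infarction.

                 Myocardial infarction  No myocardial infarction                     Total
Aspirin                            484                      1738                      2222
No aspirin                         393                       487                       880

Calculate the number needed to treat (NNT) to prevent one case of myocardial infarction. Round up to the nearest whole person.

5

Risk in treated group = 484/2222 = 0.21782; risk in control = 393/880 = 0.44659.
Absolute risk reduction = 0.44659 − 0.21782 = 0.22877
NNT = 1 / ARR = 1 / 0.22877 = 4.371 → round up → 5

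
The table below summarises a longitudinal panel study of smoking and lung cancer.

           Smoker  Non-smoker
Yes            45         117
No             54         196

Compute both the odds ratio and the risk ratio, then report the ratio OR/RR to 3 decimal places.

1.148

Reading the table with exposure as columns: a = 45 (Smoker, case), b = 54 (Smoker, non-case), c = 117 (Non-smoker, case), d = 196.
OR = (45·196)/(54·117) = 8820/6318 = 1.39601
Risk in exposed = 45/99 = 0.45455; risk in unexposed = 117/313 = 0.37380; RR = 1.21601
OR/RR = 1.39601 / 1.21601 = 1.14803
The outcome is not rare, so the OR lies further from 1 than the RR.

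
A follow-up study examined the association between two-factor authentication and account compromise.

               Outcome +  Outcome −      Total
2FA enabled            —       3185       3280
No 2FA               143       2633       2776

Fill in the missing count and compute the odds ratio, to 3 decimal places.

0.549

The missing cell is in the exposed row: 3280 − 3185 = 95.
So a = 95, b = 3185, c = 143, d = 2633.
OR = (a·d)/(b·c) = (95 × 2633) / (3185 × 143) = 250135 / 455455 = 0.54920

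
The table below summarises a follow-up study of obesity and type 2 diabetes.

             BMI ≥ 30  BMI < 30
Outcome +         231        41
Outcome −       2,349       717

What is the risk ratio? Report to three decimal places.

1.655

Reading the table with exposure as columns: a = 231 (BMI ≥ 30, case), b = 2349 (BMI ≥ 30, non-case), c = 41 (BMI < 30, case), d = 717.
Risk in exposed = 231/2580 = 0.08953; risk in unexposed = 41/758 = 0.05409.
RR = 0.08953 / 0.05409 = 1.65530
The risk among the exposed is 1.66 times that among the unexposed.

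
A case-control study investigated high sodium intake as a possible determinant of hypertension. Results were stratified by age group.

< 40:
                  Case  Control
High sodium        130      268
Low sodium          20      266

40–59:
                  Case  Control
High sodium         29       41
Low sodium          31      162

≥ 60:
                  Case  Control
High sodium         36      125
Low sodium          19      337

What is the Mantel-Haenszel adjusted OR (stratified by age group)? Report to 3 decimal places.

5.323

OR_MH = Σ(aᵢdᵢ/nᵢ) / Σ(bᵢcᵢ/nᵢ), where nᵢ is the stratum total.
Stratum 1 (< 40): n = 684; a·d/n = 130·266/684 = 50.5556; b·c/n = 268·20/684 = 7.8363
Stratum 2 (40–59): n = 263; a·d/n = 29·162/263 = 17.8631; b·c/n = 41·31/263 = 4.8327
Stratum 3 (≥ 60): n = 517; a·d/n = 36·337/517 = 23.4662; b·c/n = 125·19/517 = 4.5938
OR_MH = (50.5556 + 17.8631 + 23.4662) / (7.8363 + 4.8327 + 4.5938) = 91.8848 / 17.2628 = 5.32272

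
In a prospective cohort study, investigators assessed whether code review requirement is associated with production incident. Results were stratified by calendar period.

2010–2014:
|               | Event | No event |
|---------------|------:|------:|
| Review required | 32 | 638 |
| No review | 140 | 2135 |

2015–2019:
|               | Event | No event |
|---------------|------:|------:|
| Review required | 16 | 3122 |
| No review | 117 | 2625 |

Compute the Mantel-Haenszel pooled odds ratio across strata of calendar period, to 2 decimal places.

OR_MH = Σ(aᵢdᵢ/nᵢ) / Σ(bᵢcᵢ/nᵢ), where nᵢ is the stratum total.
Stratum 1 (2010–2014): n = 2945; a·d/n = 32·2135/2945 = 23.1986; b·c/n = 638·140/2945 = 30.3294
Stratum 2 (2015–2019): n = 5880; a·d/n = 16·2625/5880 = 7.1429; b·c/n = 3122·117/5880 = 62.1214
OR_MH = (23.1986 + 7.1429) / (30.3294 + 62.1214) = 30.3415 / 92.4508 = 0.32819

0.33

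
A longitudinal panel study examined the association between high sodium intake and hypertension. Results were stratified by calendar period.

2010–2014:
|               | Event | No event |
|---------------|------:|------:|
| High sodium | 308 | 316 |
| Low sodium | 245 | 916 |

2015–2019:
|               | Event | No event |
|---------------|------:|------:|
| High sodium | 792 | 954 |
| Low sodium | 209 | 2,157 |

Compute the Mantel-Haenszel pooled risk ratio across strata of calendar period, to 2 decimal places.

3.76

RR_MH = Σ(aᵢ·n₀ᵢ/nᵢ) / Σ(cᵢ·n₁ᵢ/nᵢ), with n₁ᵢ = aᵢ+bᵢ (exposed), n₀ᵢ = cᵢ+dᵢ (unexposed), nᵢ = n₁ᵢ+n₀ᵢ.
Stratum 1 (2010–2014): n₁ = 624, n₀ = 1161, n = 1785; a·n₀/n = 308·1161/1785 = 200.3294; c·n₁/n = 245·624/1785 = 85.6471
Stratum 2 (2015–2019): n₁ = 1746, n₀ = 2366, n = 4112; a·n₀/n = 792·2366/4112 = 455.7082; c·n₁/n = 209·1746/4112 = 88.7437
RR_MH = (200.3294 + 455.7082) / (85.6471 + 88.7437) = 656.0376 / 174.3907 = 3.76188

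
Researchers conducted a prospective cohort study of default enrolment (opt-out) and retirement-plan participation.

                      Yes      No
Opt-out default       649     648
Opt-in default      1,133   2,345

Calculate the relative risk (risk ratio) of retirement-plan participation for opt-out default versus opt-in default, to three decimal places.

Cells: a = 649, b = 648, c = 1133, d = 2345.
Risk in exposed = 649/1297 = 0.50039; risk in unexposed = 1133/3478 = 0.32576.
RR = 0.50039 / 0.32576 = 1.53605
The risk among the exposed is 1.54 times that among the unexposed.

1.536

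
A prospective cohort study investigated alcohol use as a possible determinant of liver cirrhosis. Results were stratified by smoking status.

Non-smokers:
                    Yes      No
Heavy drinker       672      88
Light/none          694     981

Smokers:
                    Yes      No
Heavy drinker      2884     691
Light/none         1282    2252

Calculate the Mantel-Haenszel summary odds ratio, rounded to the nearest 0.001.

7.912

OR_MH = Σ(aᵢdᵢ/nᵢ) / Σ(bᵢcᵢ/nᵢ), where nᵢ is the stratum total.
Stratum 1 (Non-smokers): n = 2435; a·d/n = 672·981/2435 = 270.7318; b·c/n = 88·694/2435 = 25.0809
Stratum 2 (Smokers): n = 7109; a·d/n = 2884·2252/7109 = 913.5980; b·c/n = 691·1282/7109 = 124.6113
OR_MH = (270.7318 + 913.5980) / (25.0809 + 124.6113) = 1184.3298 / 149.6922 = 7.91176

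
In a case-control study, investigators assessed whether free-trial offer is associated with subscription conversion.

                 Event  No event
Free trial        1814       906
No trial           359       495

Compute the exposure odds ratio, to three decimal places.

2.761

Cells: a = 1814, b = 906, c = 359, d = 495.
OR = (a·d)/(b·c) = (1814 × 495) / (906 × 359) = 897930 / 325254 = 2.76070
The odds of subscription conversion are about 2.76 times as high in the free trial group.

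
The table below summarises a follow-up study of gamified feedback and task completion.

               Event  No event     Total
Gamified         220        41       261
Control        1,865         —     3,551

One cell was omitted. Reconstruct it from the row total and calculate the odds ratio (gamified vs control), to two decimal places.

The missing cell is in the unexposed row: 3551 − 1865 = 1686.
So a = 220, b = 41, c = 1865, d = 1686.
OR = (a·d)/(b·c) = (220 × 1686) / (41 × 1865) = 370920 / 76465 = 4.85085

4.85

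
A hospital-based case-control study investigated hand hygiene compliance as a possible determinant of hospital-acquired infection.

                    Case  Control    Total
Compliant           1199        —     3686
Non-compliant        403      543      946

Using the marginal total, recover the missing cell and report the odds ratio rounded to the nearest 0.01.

The missing cell is in the exposed row: 3686 − 1199 = 2487.
So a = 1199, b = 2487, c = 403, d = 543.
OR = (a·d)/(b·c) = (1199 × 543) / (2487 × 403) = 651057 / 1002261 = 0.64959

0.65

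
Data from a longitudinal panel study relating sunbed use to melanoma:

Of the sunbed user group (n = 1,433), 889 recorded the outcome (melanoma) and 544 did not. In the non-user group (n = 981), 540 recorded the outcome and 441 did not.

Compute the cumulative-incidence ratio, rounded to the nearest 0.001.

From the description: a = 889, b = 544, c = 540, d = 441.
Risk in exposed = 889/1433 = 0.62038; risk in unexposed = 540/981 = 0.55046.
RR = 0.62038 / 0.55046 = 1.12702
The risk among the exposed is 1.13 times that among the unexposed.

1.127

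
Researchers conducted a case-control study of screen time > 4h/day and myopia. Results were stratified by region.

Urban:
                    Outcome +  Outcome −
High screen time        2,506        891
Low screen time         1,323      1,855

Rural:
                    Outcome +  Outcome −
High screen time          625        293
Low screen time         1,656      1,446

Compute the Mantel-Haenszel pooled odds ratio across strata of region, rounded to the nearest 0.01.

OR_MH = Σ(aᵢdᵢ/nᵢ) / Σ(bᵢcᵢ/nᵢ), where nᵢ is the stratum total.
Stratum 1 (Urban): n = 6575; a·d/n = 2506·1855/6575 = 707.0160; b·c/n = 891·1323/6575 = 179.2841
Stratum 2 (Rural): n = 4020; a·d/n = 625·1446/4020 = 224.8134; b·c/n = 293·1656/4020 = 120.6985
OR_MH = (707.0160 + 224.8134) / (179.2841 + 120.6985) = 931.8294 / 299.9826 = 3.10628

3.11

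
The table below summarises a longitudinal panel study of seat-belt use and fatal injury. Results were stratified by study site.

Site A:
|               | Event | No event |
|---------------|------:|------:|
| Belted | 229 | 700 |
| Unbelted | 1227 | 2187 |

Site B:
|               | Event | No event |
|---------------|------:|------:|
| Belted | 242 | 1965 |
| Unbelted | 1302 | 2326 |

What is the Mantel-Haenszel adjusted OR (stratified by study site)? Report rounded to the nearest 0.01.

OR_MH = Σ(aᵢdᵢ/nᵢ) / Σ(bᵢcᵢ/nᵢ), where nᵢ is the stratum total.
Stratum 1 (Site A): n = 4343; a·d/n = 229·2187/4343 = 115.3173; b·c/n = 700·1227/4343 = 197.7665
Stratum 2 (Site B): n = 5835; a·d/n = 242·2326/5835 = 96.4682; b·c/n = 1965·1302/5835 = 438.4627
OR_MH = (115.3173 + 96.4682) / (197.7665 + 438.4627) = 211.7855 / 636.2292 = 0.33288

0.33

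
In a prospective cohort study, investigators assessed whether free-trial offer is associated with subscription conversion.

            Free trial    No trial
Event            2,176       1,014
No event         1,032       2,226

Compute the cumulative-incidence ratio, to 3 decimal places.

2.167

Reading the table with exposure as columns: a = 2176 (Free trial, case), b = 1032 (Free trial, non-case), c = 1014 (No trial, case), d = 2226.
Risk in exposed = 2176/3208 = 0.67830; risk in unexposed = 1014/3240 = 0.31296.
RR = 0.67830 / 0.31296 = 2.16736
The risk among the exposed is 2.17 times that among the unexposed.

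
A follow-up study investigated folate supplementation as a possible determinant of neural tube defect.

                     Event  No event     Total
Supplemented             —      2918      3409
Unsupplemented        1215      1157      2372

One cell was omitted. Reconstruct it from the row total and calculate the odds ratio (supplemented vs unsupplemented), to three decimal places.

The missing cell is in the exposed row: 3409 − 2918 = 491.
So a = 491, b = 2918, c = 1215, d = 1157.
OR = (a·d)/(b·c) = (491 × 1157) / (2918 × 1215) = 568087 / 3545370 = 0.16023

0.160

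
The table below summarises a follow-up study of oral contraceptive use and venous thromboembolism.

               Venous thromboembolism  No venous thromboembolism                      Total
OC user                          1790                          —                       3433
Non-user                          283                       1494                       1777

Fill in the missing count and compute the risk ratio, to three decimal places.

3.274

The missing cell is in the exposed row: 3433 − 1790 = 1643.
So a = 1790, b = 1643, c = 283, d = 1494.
RR = [a/(a+b)] / [c/(c+d)] = (1790/3433) / (283/1777) = 0.52141/0.15926 = 3.27401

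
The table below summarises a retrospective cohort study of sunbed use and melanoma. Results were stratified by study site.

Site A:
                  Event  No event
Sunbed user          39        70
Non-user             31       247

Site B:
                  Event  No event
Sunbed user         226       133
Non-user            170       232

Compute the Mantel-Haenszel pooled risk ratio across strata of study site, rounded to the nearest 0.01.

RR_MH = Σ(aᵢ·n₀ᵢ/nᵢ) / Σ(cᵢ·n₁ᵢ/nᵢ), with n₁ᵢ = aᵢ+bᵢ (exposed), n₀ᵢ = cᵢ+dᵢ (unexposed), nᵢ = n₁ᵢ+n₀ᵢ.
Stratum 1 (Site A): n₁ = 109, n₀ = 278, n = 387; a·n₀/n = 39·278/387 = 28.0155; c·n₁/n = 31·109/387 = 8.7313
Stratum 2 (Site B): n₁ = 359, n₀ = 402, n = 761; a·n₀/n = 226·402/761 = 119.3850; c·n₁/n = 170·359/761 = 80.1971
RR_MH = (28.0155 + 119.3850) / (8.7313 + 80.1971) = 147.4005 / 88.9284 = 1.65752

1.66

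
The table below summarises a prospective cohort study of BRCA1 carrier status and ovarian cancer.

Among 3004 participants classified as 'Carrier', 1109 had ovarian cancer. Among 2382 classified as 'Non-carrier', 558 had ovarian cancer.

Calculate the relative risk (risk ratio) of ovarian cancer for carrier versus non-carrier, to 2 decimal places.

1.58

From the description: a = 1109, b = 1895, c = 558, d = 1824.
Risk in exposed = 1109/3004 = 0.36917; risk in unexposed = 558/2382 = 0.23426.
RR = 0.36917 / 0.23426 = 1.57594
The risk among the exposed is 1.58 times that among the unexposed.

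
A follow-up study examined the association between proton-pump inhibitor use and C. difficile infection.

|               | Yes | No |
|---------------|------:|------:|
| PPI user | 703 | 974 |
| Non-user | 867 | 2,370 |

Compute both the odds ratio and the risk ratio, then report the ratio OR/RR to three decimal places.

Cells: a = 703, b = 974, c = 867, d = 2370.
OR = (703·2370)/(974·867) = 1666110/844458 = 1.97299
Risk in exposed = 703/1677 = 0.41920; risk in unexposed = 867/3237 = 0.26784; RR = 1.56511
OR/RR = 1.97299 / 1.56511 = 1.26061
The outcome is not rare, so the OR lies further from 1 than the RR.

1.261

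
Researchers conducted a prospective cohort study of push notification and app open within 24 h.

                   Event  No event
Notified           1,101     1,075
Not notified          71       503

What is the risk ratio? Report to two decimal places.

Cells: a = 1101, b = 1075, c = 71, d = 503.
Risk in exposed = 1101/2176 = 0.50597; risk in unexposed = 71/574 = 0.12369.
RR = 0.50597 / 0.12369 = 4.09055
The risk among the exposed is 4.09 times that among the unexposed.

4.09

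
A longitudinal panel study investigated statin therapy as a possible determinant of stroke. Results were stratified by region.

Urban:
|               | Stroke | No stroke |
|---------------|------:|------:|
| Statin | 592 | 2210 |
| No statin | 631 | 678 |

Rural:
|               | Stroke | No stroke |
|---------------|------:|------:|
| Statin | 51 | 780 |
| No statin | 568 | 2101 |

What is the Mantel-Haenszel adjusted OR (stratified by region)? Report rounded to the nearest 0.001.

OR_MH = Σ(aᵢdᵢ/nᵢ) / Σ(bᵢcᵢ/nᵢ), where nᵢ is the stratum total.
Stratum 1 (Urban): n = 4111; a·d/n = 592·678/4111 = 97.6346; b·c/n = 2210·631/4111 = 339.2143
Stratum 2 (Rural): n = 3500; a·d/n = 51·2101/3500 = 30.6146; b·c/n = 780·568/3500 = 126.5829
OR_MH = (97.6346 + 30.6146) / (339.2143 + 126.5829) = 128.2492 / 465.7972 = 0.27533

0.275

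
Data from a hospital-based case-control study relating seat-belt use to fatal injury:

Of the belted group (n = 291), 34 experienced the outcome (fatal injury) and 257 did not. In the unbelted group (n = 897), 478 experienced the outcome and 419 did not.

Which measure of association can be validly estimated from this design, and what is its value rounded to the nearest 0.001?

0.116

From the description: a = 34, b = 257, c = 478, d = 419.
This is a hospital-based case-control study: participants were sampled on outcome status, so risks in the source population cannot be estimated directly — relative risk is not valid here. The odds ratio is the appropriate measure.
OR = (a·d)/(b·c) = (34 × 419) / (257 × 478) = 14246 / 122846 = 0.11597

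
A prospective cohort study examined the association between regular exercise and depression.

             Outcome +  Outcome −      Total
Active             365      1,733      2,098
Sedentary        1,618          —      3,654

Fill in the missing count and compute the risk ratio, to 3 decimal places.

0.393

The missing cell is in the unexposed row: 3654 − 1618 = 2036.
So a = 365, b = 1733, c = 1618, d = 2036.
RR = [a/(a+b)] / [c/(c+d)] = (365/2098) / (1618/3654) = 0.17398/0.44280 = 0.39290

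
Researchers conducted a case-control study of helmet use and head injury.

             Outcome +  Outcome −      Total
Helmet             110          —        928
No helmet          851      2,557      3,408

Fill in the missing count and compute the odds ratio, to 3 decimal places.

0.404

The missing cell is in the exposed row: 928 − 110 = 818.
So a = 110, b = 818, c = 851, d = 2557.
OR = (a·d)/(b·c) = (110 × 2557) / (818 × 851) = 281270 / 696118 = 0.40406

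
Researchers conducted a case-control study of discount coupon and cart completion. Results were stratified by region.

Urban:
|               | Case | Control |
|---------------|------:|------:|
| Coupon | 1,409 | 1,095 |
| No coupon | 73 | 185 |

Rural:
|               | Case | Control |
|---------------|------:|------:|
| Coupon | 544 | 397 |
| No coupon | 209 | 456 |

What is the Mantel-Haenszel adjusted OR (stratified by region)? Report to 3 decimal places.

OR_MH = Σ(aᵢdᵢ/nᵢ) / Σ(bᵢcᵢ/nᵢ), where nᵢ is the stratum total.
Stratum 1 (Urban): n = 2762; a·d/n = 1409·185/2762 = 94.3755; b·c/n = 1095·73/2762 = 28.9410
Stratum 2 (Rural): n = 1606; a·d/n = 544·456/1606 = 154.4608; b·c/n = 397·209/1606 = 51.6644
OR_MH = (94.3755 + 154.4608) / (28.9410 + 51.6644) = 248.8362 / 80.6054 = 3.08709

3.087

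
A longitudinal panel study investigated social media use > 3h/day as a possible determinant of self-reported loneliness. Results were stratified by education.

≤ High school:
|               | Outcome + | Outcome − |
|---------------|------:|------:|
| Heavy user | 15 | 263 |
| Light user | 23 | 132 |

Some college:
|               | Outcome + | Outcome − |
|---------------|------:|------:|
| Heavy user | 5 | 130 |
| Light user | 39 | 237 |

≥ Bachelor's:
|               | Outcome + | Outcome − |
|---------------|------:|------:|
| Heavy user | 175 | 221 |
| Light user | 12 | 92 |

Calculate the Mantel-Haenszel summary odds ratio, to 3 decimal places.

OR_MH = Σ(aᵢdᵢ/nᵢ) / Σ(bᵢcᵢ/nᵢ), where nᵢ is the stratum total.
Stratum 1 (≤ High school): n = 433; a·d/n = 15·132/433 = 4.5727; b·c/n = 263·23/433 = 13.9700
Stratum 2 (Some college): n = 411; a·d/n = 5·237/411 = 2.8832; b·c/n = 130·39/411 = 12.3358
Stratum 3 (≥ Bachelor's): n = 500; a·d/n = 175·92/500 = 32.2000; b·c/n = 221·12/500 = 5.3040
OR_MH = (4.5727 + 2.8832 + 32.2000) / (13.9700 + 12.3358 + 5.3040) = 39.6560 / 31.6097 = 1.25455

1.255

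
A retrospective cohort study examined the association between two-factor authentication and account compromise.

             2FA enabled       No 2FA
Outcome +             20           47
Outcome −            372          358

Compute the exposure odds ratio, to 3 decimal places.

0.410

Reading the table with exposure as columns: a = 20 (2FA enabled, case), b = 372 (2FA enabled, non-case), c = 47 (No 2FA, case), d = 358.
OR = (a·d)/(b·c) = (20 × 358) / (372 × 47) = 7160 / 17484 = 0.40952
Exposure is associated with lower odds of account compromise (OR = 0.41 < 1).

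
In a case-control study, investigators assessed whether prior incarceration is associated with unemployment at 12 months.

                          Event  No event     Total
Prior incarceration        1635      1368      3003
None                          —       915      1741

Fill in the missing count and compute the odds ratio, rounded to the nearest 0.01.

1.32

The missing cell is in the unexposed row: 1741 − 915 = 826.
So a = 1635, b = 1368, c = 826, d = 915.
OR = (a·d)/(b·c) = (1635 × 915) / (1368 × 826) = 1496025 / 1129968 = 1.32395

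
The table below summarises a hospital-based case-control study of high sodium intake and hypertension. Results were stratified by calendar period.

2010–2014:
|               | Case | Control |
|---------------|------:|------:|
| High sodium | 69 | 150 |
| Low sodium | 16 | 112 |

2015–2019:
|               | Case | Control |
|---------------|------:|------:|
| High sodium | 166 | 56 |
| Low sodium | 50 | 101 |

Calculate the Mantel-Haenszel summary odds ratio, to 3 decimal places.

OR_MH = Σ(aᵢdᵢ/nᵢ) / Σ(bᵢcᵢ/nᵢ), where nᵢ is the stratum total.
Stratum 1 (2010–2014): n = 347; a·d/n = 69·112/347 = 22.2709; b·c/n = 150·16/347 = 6.9164
Stratum 2 (2015–2019): n = 373; a·d/n = 166·101/373 = 44.9491; b·c/n = 56·50/373 = 7.5067
OR_MH = (22.2709 + 44.9491) / (6.9164 + 7.5067) = 67.2200 / 14.4231 = 4.66057

4.661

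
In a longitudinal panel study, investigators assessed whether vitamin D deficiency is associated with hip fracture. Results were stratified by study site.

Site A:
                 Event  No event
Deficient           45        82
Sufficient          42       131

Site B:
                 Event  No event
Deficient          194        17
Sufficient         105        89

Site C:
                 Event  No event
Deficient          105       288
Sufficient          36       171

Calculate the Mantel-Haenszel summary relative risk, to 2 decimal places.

RR_MH = Σ(aᵢ·n₀ᵢ/nᵢ) / Σ(cᵢ·n₁ᵢ/nᵢ), with n₁ᵢ = aᵢ+bᵢ (exposed), n₀ᵢ = cᵢ+dᵢ (unexposed), nᵢ = n₁ᵢ+n₀ᵢ.
Stratum 1 (Site A): n₁ = 127, n₀ = 173, n = 300; a·n₀/n = 45·173/300 = 25.9500; c·n₁/n = 42·127/300 = 17.7800
Stratum 2 (Site B): n₁ = 211, n₀ = 194, n = 405; a·n₀/n = 194·194/405 = 92.9284; c·n₁/n = 105·211/405 = 54.7037
Stratum 3 (Site C): n₁ = 393, n₀ = 207, n = 600; a·n₀/n = 105·207/600 = 36.2250; c·n₁/n = 36·393/600 = 23.5800
RR_MH = (25.9500 + 92.9284 + 36.2250) / (17.7800 + 54.7037 + 23.5800) = 155.1034 / 96.0637 = 1.61459

1.61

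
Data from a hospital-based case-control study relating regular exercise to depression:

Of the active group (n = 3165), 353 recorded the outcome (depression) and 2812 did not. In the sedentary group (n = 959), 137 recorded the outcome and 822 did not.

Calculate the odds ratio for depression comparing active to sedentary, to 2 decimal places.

0.75

From the description: a = 353, b = 2812, c = 137, d = 822.
OR = (a·d)/(b·c) = (353 × 822) / (2812 × 137) = 290166 / 385244 = 0.75320
Exposure is associated with lower odds of depression (OR = 0.75 < 1).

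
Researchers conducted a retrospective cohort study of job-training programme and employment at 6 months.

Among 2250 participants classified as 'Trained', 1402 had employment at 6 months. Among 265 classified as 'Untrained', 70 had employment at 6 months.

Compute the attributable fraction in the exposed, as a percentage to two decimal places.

From the description: a = 1402, b = 848, c = 70, d = 195.
Risk in exposed = 1402/2250 = 0.62311; risk in unexposed = 70/265 = 0.26415.
RR = 0.62311/0.26415 = 2.35892
AR% = (RR − 1)/RR × 100 = (2.35892 − 1)/2.35892 × 100 = 57.6077%

57.61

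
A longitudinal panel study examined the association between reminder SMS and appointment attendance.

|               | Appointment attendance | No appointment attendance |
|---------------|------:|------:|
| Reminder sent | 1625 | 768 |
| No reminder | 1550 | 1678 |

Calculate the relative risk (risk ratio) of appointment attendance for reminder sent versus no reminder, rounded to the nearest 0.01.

1.41

Cells: a = 1625, b = 768, c = 1550, d = 1678.
Risk in exposed = 1625/2393 = 0.67906; risk in unexposed = 1550/3228 = 0.48017.
RR = 0.67906 / 0.48017 = 1.41421
The risk among the exposed is 1.41 times that among the unexposed.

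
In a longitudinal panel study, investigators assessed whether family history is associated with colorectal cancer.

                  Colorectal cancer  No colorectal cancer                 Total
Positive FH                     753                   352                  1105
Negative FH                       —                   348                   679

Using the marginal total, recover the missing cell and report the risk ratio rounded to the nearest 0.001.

The missing cell is in the unexposed row: 679 − 348 = 331.
So a = 753, b = 352, c = 331, d = 348.
RR = [a/(a+b)] / [c/(c+d)] = (753/1105) / (331/679) = 0.68145/0.48748 = 1.39789

1.398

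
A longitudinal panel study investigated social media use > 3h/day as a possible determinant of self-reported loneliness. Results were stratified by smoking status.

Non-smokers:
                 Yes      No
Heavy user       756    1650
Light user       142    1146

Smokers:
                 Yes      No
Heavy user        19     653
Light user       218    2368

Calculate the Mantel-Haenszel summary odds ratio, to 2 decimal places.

2.32

OR_MH = Σ(aᵢdᵢ/nᵢ) / Σ(bᵢcᵢ/nᵢ), where nᵢ is the stratum total.
Stratum 1 (Non-smokers): n = 3694; a·d/n = 756·1146/3694 = 234.5360; b·c/n = 1650·142/3694 = 63.4272
Stratum 2 (Smokers): n = 3258; a·d/n = 19·2368/3258 = 13.8097; b·c/n = 653·218/3258 = 43.6937
OR_MH = (234.5360 + 13.8097) / (63.4272 + 43.6937) = 248.3457 / 107.1209 = 2.31837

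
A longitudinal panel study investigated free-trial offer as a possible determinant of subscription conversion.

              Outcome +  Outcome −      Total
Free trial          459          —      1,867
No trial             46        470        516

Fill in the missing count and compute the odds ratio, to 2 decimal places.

The missing cell is in the exposed row: 1867 − 459 = 1408.
So a = 459, b = 1408, c = 46, d = 470.
OR = (a·d)/(b·c) = (459 × 470) / (1408 × 46) = 215730 / 64768 = 3.33081

3.33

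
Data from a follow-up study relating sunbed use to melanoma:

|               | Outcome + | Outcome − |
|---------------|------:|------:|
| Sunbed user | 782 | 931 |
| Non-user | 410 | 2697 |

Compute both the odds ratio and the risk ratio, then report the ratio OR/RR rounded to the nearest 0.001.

Cells: a = 782, b = 931, c = 410, d = 2697.
OR = (782·2697)/(931·410) = 2109054/381710 = 5.52528
Risk in exposed = 782/1713 = 0.45651; risk in unexposed = 410/3107 = 0.13196; RR = 3.45945
OR/RR = 5.52528 / 3.45945 = 1.59716
The outcome is not rare, so the OR lies further from 1 than the RR.

1.597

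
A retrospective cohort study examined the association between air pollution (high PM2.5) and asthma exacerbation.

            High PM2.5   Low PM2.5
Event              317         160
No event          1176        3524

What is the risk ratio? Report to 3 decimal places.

Reading the table with exposure as columns: a = 317 (High PM2.5, case), b = 1176 (High PM2.5, non-case), c = 160 (Low PM2.5, case), d = 3524.
Risk in exposed = 317/1493 = 0.21232; risk in unexposed = 160/3684 = 0.04343.
RR = 0.21232 / 0.04343 = 4.88876
The risk among the exposed is 4.89 times that among the unexposed.

4.889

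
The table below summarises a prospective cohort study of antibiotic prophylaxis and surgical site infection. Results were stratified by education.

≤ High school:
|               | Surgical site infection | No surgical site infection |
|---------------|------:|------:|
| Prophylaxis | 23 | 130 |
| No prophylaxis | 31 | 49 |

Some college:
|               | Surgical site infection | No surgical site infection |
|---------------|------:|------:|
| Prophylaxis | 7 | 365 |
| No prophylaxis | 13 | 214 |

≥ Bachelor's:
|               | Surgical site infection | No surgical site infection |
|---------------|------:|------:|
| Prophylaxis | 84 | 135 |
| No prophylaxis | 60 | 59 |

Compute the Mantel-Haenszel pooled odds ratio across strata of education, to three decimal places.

OR_MH = Σ(aᵢdᵢ/nᵢ) / Σ(bᵢcᵢ/nᵢ), where nᵢ is the stratum total.
Stratum 1 (≤ High school): n = 233; a·d/n = 23·49/233 = 4.8369; b·c/n = 130·31/233 = 17.2961
Stratum 2 (Some college): n = 599; a·d/n = 7·214/599 = 2.5008; b·c/n = 365·13/599 = 7.9215
Stratum 3 (≥ Bachelor's): n = 338; a·d/n = 84·59/338 = 14.6627; b·c/n = 135·60/338 = 23.9645
OR_MH = (4.8369 + 2.5008 + 14.6627) / (17.2961 + 7.9215 + 23.9645) = 22.0005 / 49.1822 = 0.44733

0.447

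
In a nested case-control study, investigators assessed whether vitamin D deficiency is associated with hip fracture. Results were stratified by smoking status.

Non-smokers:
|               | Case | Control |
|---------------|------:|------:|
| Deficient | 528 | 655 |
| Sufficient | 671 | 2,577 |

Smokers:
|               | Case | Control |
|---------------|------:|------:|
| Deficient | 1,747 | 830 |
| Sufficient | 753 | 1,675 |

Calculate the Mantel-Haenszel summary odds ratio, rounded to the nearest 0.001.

3.980

OR_MH = Σ(aᵢdᵢ/nᵢ) / Σ(bᵢcᵢ/nᵢ), where nᵢ is the stratum total.
Stratum 1 (Non-smokers): n = 4431; a·d/n = 528·2577/4431 = 307.0765; b·c/n = 655·671/4431 = 99.1887
Stratum 2 (Smokers): n = 5005; a·d/n = 1747·1675/5005 = 584.6603; b·c/n = 830·753/5005 = 124.8731
OR_MH = (307.0765 + 584.6603) / (99.1887 + 124.8731) = 891.7368 / 224.0618 = 3.97987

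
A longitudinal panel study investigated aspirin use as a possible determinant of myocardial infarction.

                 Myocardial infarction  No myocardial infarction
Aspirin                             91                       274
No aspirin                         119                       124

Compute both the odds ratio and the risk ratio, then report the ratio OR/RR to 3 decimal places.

Cells: a = 91, b = 274, c = 119, d = 124.
OR = (91·124)/(274·119) = 11284/32606 = 0.34607
Risk in exposed = 91/365 = 0.24932; risk in unexposed = 119/243 = 0.48971; RR = 0.50911
OR/RR = 0.34607 / 0.50911 = 0.67976
The outcome is not rare, so the OR lies further from 1 than the RR.

0.680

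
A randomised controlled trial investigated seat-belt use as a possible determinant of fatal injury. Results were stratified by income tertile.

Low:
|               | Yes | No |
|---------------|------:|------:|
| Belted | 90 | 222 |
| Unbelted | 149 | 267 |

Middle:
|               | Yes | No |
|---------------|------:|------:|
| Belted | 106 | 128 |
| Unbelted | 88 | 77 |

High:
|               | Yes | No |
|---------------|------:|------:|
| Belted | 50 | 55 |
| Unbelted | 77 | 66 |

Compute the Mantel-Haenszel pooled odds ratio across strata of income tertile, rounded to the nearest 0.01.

0.74

OR_MH = Σ(aᵢdᵢ/nᵢ) / Σ(bᵢcᵢ/nᵢ), where nᵢ is the stratum total.
Stratum 1 (Low): n = 728; a·d/n = 90·267/728 = 33.0082; b·c/n = 222·149/728 = 45.4368
Stratum 2 (Middle): n = 399; a·d/n = 106·77/399 = 20.4561; b·c/n = 128·88/399 = 28.2306
Stratum 3 (High): n = 248; a·d/n = 50·66/248 = 13.3065; b·c/n = 55·77/248 = 17.0766
OR_MH = (33.0082 + 20.4561 + 13.3065) / (45.4368 + 28.2306 + 17.0766) = 66.7708 / 90.7440 = 0.73582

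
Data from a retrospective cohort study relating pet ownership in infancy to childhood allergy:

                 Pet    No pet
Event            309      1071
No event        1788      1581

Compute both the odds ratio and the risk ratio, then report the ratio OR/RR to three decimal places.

Reading the table with exposure as columns: a = 309 (Pet, case), b = 1788 (Pet, non-case), c = 1071 (No pet, case), d = 1581.
OR = (309·1581)/(1788·1071) = 488529/1914948 = 0.25511
Risk in exposed = 309/2097 = 0.14735; risk in unexposed = 1071/2652 = 0.40385; RR = 0.36487
OR/RR = 0.25511 / 0.36487 = 0.69918
The outcome is not rare, so the OR lies further from 1 than the RR.

0.699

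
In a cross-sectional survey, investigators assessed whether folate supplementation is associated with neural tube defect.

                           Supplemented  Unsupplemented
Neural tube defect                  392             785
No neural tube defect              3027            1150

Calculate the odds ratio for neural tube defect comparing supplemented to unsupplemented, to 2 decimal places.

0.19

Reading the table with exposure as columns: a = 392 (Supplemented, case), b = 3027 (Supplemented, non-case), c = 785 (Unsupplemented, case), d = 1150.
OR = (a·d)/(b·c) = (392 × 1150) / (3027 × 785) = 450800 / 2376195 = 0.18972
Exposure is associated with lower odds of neural tube defect (OR = 0.19 < 1).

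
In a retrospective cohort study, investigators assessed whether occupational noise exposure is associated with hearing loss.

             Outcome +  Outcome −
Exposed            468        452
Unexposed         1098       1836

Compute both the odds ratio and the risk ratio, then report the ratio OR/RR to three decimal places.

Cells: a = 468, b = 452, c = 1098, d = 1836.
OR = (468·1836)/(452·1098) = 859248/496296 = 1.73132
Risk in exposed = 468/920 = 0.50870; risk in unexposed = 1098/2934 = 0.37423; RR = 1.35930
OR/RR = 1.73132 / 1.35930 = 1.27368
The outcome is not rare, so the OR lies further from 1 than the RR.

1.274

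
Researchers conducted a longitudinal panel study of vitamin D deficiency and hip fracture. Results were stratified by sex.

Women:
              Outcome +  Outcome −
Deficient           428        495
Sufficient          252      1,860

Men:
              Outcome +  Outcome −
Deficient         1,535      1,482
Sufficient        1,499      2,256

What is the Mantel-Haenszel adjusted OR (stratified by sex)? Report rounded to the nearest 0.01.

OR_MH = Σ(aᵢdᵢ/nᵢ) / Σ(bᵢcᵢ/nᵢ), where nᵢ is the stratum total.
Stratum 1 (Women): n = 3035; a·d/n = 428·1860/3035 = 262.2998; b·c/n = 495·252/3035 = 41.1005
Stratum 2 (Men): n = 6772; a·d/n = 1535·2256/6772 = 511.3644; b·c/n = 1482·1499/6772 = 328.0446
OR_MH = (262.2998 + 511.3644) / (41.1005 + 328.0446) = 773.6643 / 369.1451 = 2.09583

2.10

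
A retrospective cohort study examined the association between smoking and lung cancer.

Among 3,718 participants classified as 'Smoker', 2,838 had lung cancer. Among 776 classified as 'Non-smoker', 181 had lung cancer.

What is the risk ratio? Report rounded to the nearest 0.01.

From the description: a = 2838, b = 880, c = 181, d = 595.
Risk in exposed = 2838/3718 = 0.76331; risk in unexposed = 181/776 = 0.23325.
RR = 0.76331 / 0.23325 = 3.27255
The risk among the exposed is 3.27 times that among the unexposed.

3.27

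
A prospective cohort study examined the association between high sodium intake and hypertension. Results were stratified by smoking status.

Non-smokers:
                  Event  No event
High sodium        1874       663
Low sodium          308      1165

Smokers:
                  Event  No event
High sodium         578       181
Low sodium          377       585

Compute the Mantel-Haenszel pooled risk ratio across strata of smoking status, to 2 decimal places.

2.80

RR_MH = Σ(aᵢ·n₀ᵢ/nᵢ) / Σ(cᵢ·n₁ᵢ/nᵢ), with n₁ᵢ = aᵢ+bᵢ (exposed), n₀ᵢ = cᵢ+dᵢ (unexposed), nᵢ = n₁ᵢ+n₀ᵢ.
Stratum 1 (Non-smokers): n₁ = 2537, n₀ = 1473, n = 4010; a·n₀/n = 1874·1473/4010 = 688.3796; c·n₁/n = 308·2537/4010 = 194.8618
Stratum 2 (Smokers): n₁ = 759, n₀ = 962, n = 1721; a·n₀/n = 578·962/1721 = 323.0889; c·n₁/n = 377·759/1721 = 166.2655
RR_MH = (688.3796 + 323.0889) / (194.8618 + 166.2655) = 1011.4685 / 361.1274 = 2.80086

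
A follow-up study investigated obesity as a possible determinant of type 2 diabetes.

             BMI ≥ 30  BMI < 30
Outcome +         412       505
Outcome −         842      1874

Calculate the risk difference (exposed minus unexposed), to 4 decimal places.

Reading the table with exposure as columns: a = 412 (BMI ≥ 30, case), b = 842 (BMI ≥ 30, non-case), c = 505 (BMI < 30, case), d = 1874.
Risk in exposed = 412/1254 = 0.328549; risk in unexposed = 505/2379 = 0.212274.
Risk difference = 0.328549 − 0.212274 = 0.116275

0.1163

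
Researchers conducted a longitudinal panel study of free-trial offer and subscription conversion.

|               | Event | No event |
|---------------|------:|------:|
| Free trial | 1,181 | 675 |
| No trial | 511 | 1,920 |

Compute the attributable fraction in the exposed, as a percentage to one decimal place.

Cells: a = 1181, b = 675, c = 511, d = 1920.
Risk in exposed = 1181/1856 = 0.63631; risk in unexposed = 511/2431 = 0.21020.
RR = 0.63631/0.21020 = 3.02716
AR% = (RR − 1)/RR × 100 = (3.02716 − 1)/3.02716 × 100 = 66.9658%

67.0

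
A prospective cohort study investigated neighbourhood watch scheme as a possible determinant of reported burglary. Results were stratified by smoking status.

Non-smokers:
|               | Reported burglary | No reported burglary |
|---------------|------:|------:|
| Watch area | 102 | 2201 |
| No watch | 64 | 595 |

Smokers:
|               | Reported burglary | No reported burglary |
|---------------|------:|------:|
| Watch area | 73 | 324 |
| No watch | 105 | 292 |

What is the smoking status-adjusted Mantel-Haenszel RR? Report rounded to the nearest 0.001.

0.579

RR_MH = Σ(aᵢ·n₀ᵢ/nᵢ) / Σ(cᵢ·n₁ᵢ/nᵢ), with n₁ᵢ = aᵢ+bᵢ (exposed), n₀ᵢ = cᵢ+dᵢ (unexposed), nᵢ = n₁ᵢ+n₀ᵢ.
Stratum 1 (Non-smokers): n₁ = 2303, n₀ = 659, n = 2962; a·n₀/n = 102·659/2962 = 22.6935; c·n₁/n = 64·2303/2962 = 49.7610
Stratum 2 (Smokers): n₁ = 397, n₀ = 397, n = 794; a·n₀/n = 73·397/794 = 36.5000; c·n₁/n = 105·397/794 = 52.5000
RR_MH = (22.6935 + 36.5000) / (49.7610 + 52.5000) = 59.1935 / 102.2610 = 0.57885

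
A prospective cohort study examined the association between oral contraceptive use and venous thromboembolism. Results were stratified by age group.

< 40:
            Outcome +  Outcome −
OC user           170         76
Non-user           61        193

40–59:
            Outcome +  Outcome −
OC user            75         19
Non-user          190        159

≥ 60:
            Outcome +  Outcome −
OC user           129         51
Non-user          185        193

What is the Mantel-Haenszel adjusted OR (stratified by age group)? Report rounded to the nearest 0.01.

4.00

OR_MH = Σ(aᵢdᵢ/nᵢ) / Σ(bᵢcᵢ/nᵢ), where nᵢ is the stratum total.
Stratum 1 (< 40): n = 500; a·d/n = 170·193/500 = 65.6200; b·c/n = 76·61/500 = 9.2720
Stratum 2 (40–59): n = 443; a·d/n = 75·159/443 = 26.9187; b·c/n = 19·190/443 = 8.1490
Stratum 3 (≥ 60): n = 558; a·d/n = 129·193/558 = 44.6183; b·c/n = 51·185/558 = 16.9086
OR_MH = (65.6200 + 26.9187 + 44.6183) / (9.2720 + 8.1490 + 16.9086) = 137.1570 / 34.3296 = 3.99530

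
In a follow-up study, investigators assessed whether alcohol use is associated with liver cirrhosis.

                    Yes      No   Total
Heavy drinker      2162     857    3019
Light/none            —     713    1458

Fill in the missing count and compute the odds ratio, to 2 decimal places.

The missing cell is in the unexposed row: 1458 − 713 = 745.
So a = 2162, b = 857, c = 745, d = 713.
OR = (a·d)/(b·c) = (2162 × 713) / (857 × 745) = 1541506 / 638465 = 2.41439

2.41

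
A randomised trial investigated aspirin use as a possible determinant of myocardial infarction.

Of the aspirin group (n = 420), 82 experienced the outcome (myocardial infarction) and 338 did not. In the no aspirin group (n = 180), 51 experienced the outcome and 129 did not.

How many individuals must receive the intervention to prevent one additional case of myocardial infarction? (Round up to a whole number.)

Risk in treated group = 82/420 = 0.19524; risk in control = 51/180 = 0.28333.
Absolute risk reduction = 0.28333 − 0.19524 = 0.08810
NNT = 1 / ARR = 1 / 0.08810 = 11.351 → round up → 12

12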